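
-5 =-5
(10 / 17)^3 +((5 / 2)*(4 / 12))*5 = 128825 / 29478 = 4.37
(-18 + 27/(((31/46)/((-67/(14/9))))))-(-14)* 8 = -354065/217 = -1631.64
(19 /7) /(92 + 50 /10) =19 /679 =0.03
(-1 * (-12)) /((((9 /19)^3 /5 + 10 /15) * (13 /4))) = 4938480 /920101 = 5.37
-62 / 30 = -31 / 15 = -2.07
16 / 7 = 2.29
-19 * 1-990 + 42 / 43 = -1008.02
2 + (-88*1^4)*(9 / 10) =-386 / 5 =-77.20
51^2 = 2601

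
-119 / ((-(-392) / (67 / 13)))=-1139 / 728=-1.56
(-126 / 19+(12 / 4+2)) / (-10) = 31 / 190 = 0.16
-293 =-293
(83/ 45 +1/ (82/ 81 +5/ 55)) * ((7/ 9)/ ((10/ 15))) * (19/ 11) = 8091986/ 1459755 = 5.54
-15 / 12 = -5 / 4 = -1.25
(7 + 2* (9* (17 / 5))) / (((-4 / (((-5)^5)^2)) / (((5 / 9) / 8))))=-3330078125 / 288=-11562771.27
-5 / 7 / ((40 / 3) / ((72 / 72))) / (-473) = 3 / 26488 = 0.00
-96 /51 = -32 /17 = -1.88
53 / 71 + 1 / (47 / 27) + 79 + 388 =1562787 / 3337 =468.32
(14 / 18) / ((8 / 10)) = 35 / 36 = 0.97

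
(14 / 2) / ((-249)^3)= -7 / 15438249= -0.00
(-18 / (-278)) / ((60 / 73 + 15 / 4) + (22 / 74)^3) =133116084 / 9453446573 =0.01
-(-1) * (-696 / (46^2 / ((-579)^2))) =-58331934 / 529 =-110268.31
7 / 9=0.78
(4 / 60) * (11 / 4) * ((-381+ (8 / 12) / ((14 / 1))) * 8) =-35200 / 63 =-558.73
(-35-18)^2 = 2809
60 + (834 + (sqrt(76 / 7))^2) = 6334 / 7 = 904.86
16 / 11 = 1.45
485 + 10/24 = 5825/12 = 485.42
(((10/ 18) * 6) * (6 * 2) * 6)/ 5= 48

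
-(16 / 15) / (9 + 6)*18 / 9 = -32 / 225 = -0.14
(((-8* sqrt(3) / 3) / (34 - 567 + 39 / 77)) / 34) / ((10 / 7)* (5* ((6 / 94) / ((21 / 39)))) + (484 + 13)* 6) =177331* sqrt(3) / 3591204206148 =0.00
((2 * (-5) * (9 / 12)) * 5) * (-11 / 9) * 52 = 7150 / 3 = 2383.33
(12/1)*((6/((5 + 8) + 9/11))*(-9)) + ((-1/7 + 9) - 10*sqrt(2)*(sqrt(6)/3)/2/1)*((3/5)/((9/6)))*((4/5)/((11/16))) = -1564391/36575 - 256*sqrt(3)/165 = -45.46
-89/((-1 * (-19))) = -89/19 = -4.68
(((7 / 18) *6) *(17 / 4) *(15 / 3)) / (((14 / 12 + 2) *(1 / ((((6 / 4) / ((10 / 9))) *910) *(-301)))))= -440036415 / 76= -5789952.83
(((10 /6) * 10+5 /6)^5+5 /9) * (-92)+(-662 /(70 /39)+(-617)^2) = -379562706343 /2520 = -150620121.56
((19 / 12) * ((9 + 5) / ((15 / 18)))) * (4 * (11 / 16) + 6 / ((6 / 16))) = 1995 / 4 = 498.75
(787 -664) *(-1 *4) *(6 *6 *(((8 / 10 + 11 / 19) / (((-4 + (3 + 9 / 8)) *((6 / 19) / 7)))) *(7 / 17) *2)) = -303182208 / 85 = -3566849.51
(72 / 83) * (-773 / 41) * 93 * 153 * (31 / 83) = -24549805944 / 282449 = -86917.66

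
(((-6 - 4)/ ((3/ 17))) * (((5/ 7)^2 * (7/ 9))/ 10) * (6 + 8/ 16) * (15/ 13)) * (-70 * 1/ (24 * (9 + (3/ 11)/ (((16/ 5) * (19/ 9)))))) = 4441250/ 816237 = 5.44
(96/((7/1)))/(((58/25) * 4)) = 300/203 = 1.48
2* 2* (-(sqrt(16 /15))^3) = -256* sqrt(15) /225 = -4.41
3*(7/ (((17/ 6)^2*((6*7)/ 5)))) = 90/ 289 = 0.31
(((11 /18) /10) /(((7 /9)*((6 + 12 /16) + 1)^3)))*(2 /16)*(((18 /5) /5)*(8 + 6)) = 792 /3723875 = 0.00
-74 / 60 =-37 / 30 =-1.23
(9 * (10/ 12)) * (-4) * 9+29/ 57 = -15361/ 57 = -269.49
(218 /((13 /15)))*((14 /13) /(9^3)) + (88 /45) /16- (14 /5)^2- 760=-1575630299 /2053350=-767.35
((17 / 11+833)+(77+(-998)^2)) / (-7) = -10966071 / 77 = -142416.51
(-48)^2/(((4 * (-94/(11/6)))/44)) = -23232/47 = -494.30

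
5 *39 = 195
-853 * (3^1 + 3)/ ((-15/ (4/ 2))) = 3412/ 5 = 682.40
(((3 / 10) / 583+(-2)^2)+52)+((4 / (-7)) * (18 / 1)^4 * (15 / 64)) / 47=-466346543 / 1918070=-243.13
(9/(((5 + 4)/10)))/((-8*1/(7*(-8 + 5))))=105/4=26.25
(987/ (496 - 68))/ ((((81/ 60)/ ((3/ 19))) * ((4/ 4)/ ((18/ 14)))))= 705/ 2033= 0.35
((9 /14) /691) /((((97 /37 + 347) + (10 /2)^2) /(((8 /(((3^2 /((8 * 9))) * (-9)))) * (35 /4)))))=-1480 /9577951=-0.00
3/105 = 1/35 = 0.03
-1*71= -71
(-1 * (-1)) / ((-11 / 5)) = -5 / 11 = -0.45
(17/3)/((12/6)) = 17/6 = 2.83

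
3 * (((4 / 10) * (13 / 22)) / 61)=39 / 3355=0.01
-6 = -6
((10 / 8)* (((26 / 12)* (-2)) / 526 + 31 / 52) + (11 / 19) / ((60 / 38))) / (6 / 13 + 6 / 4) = 100433 / 178840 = 0.56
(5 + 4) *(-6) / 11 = -54 / 11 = -4.91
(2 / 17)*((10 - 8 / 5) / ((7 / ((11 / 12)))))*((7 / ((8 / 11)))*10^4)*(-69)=-14610750 / 17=-859455.88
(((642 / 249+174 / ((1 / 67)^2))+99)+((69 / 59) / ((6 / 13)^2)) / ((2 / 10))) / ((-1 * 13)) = -60093.46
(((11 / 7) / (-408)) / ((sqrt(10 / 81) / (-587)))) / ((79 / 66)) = 639243 * sqrt(10) / 376040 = 5.38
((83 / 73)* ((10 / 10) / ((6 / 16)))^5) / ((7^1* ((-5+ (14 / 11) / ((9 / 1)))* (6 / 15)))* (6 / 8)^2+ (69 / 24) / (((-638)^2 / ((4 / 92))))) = -20.04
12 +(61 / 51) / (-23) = 14015 / 1173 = 11.95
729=729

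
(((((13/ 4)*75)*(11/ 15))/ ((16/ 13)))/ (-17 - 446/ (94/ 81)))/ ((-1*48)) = 436865/ 57944064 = 0.01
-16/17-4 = -84/17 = -4.94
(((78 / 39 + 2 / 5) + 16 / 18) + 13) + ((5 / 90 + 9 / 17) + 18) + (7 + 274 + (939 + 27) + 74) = 2074487 / 1530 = 1355.87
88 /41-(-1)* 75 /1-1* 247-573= -30457 /41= -742.85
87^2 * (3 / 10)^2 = 68121 / 100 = 681.21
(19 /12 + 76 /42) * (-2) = -95 /14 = -6.79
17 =17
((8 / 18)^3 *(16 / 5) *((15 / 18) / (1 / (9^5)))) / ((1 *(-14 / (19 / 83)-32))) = -43776 / 295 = -148.39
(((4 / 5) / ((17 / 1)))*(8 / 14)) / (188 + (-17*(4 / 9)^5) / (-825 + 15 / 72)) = 311699988 / 2179176684209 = 0.00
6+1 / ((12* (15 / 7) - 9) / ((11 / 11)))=709 / 117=6.06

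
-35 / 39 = -0.90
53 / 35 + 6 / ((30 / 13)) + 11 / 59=8881 / 2065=4.30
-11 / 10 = -1.10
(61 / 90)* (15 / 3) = 3.39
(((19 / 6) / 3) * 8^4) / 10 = 19456 / 45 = 432.36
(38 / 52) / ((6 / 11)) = 209 / 156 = 1.34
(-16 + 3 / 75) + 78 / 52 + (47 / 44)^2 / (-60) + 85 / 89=-699069757 / 51691200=-13.52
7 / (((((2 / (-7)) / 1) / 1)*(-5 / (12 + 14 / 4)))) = 1519 / 20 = 75.95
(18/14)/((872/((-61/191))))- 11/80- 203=-203.14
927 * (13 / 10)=12051 / 10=1205.10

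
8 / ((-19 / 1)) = -8 / 19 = -0.42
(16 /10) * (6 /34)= 24 /85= 0.28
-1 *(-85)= 85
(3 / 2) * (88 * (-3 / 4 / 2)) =-99 / 2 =-49.50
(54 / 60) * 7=63 / 10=6.30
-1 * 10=-10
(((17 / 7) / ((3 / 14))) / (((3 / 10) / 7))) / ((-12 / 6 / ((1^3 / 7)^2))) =-170 / 63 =-2.70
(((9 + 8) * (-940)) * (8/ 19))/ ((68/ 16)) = -30080/ 19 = -1583.16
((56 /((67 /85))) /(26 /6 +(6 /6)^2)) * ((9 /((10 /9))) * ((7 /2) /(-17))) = -11907 /536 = -22.21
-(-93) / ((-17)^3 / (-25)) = 2325 / 4913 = 0.47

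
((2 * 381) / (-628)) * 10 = -1905 / 157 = -12.13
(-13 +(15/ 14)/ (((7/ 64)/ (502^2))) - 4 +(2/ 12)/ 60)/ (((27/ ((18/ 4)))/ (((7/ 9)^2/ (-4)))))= -43545991369/ 699840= -62222.78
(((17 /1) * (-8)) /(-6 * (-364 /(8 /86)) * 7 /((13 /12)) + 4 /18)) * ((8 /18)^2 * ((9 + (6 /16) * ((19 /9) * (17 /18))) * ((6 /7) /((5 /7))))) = -33688 /16263585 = -0.00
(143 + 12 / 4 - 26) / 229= 120 / 229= 0.52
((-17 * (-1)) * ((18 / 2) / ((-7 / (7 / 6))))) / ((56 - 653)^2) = -0.00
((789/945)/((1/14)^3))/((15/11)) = 1134056/675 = 1680.08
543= 543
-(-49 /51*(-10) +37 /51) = -31 /3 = -10.33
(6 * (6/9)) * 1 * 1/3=4/3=1.33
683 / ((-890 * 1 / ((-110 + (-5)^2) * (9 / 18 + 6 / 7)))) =220609 / 2492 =88.53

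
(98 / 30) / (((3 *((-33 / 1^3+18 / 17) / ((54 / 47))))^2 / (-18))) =-3058776 / 361845245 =-0.01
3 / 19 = 0.16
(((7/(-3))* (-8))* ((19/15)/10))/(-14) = -38/225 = -0.17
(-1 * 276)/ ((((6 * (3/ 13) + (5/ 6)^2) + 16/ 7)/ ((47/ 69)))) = -615888/ 14299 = -43.07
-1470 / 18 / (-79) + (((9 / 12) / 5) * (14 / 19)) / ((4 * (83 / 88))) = 1986572 / 1868745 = 1.06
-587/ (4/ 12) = -1761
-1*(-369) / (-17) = -369 / 17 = -21.71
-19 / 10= -1.90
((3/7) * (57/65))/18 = 19/910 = 0.02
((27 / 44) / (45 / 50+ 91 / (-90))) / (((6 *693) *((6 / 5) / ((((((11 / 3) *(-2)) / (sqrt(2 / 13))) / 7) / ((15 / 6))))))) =sqrt(26) / 4312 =0.00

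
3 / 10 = 0.30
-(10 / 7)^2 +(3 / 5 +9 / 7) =-38 / 245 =-0.16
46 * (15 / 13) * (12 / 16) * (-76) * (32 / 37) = -1258560 / 481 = -2616.55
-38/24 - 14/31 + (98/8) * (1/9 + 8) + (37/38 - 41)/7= 6798605/74214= 91.61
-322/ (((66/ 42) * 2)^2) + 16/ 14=-31.46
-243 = -243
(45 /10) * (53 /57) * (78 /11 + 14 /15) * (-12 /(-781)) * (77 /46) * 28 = 41261136 /1706485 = 24.18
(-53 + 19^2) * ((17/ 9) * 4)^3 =96845056/ 729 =132846.44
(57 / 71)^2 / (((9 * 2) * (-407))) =-361 / 4103374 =-0.00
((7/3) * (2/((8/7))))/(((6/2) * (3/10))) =245/54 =4.54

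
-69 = -69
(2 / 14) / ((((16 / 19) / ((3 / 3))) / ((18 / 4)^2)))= 1539 / 448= 3.44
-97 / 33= -2.94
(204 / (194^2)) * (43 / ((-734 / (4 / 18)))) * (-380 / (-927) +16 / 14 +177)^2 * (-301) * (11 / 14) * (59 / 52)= 27385414477836113897 / 45364870464096456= 603.67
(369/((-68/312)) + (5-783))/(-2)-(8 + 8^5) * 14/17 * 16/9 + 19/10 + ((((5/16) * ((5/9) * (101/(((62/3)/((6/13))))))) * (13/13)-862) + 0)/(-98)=-22594208196281/483406560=-46739.56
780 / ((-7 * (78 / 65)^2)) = -1625 / 21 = -77.38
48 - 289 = -241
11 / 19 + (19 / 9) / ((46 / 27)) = 1589 / 874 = 1.82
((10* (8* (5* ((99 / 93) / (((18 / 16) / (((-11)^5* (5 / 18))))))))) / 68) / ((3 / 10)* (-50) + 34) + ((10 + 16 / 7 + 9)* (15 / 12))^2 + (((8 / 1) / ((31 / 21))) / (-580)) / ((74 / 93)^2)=-521623342421795153 / 42074163799920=-12397.71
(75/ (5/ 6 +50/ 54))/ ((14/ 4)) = 12.18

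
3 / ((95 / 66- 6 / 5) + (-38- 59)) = -990 / 31931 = -0.03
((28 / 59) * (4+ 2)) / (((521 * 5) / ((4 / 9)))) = 224 / 461085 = 0.00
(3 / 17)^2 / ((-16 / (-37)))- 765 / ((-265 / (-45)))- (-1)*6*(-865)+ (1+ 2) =-1303007055 / 245072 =-5316.83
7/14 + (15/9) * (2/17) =71/102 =0.70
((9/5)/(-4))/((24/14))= -21/80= -0.26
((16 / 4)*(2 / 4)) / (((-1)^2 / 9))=18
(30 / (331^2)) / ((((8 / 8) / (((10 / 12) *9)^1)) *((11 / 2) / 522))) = 234900 / 1205171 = 0.19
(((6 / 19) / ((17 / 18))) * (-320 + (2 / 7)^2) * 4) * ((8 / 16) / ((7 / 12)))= -40632192 / 110789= -366.75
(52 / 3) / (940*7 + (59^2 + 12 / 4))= 13 / 7548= 0.00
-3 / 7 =-0.43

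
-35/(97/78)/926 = -0.03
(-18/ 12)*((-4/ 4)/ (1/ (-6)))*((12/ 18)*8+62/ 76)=-2103/ 38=-55.34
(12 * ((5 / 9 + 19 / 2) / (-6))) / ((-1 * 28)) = 181 / 252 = 0.72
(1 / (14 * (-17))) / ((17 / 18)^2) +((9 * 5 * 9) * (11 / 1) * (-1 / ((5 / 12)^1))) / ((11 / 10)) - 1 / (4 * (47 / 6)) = -31422487281 / 3232754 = -9720.04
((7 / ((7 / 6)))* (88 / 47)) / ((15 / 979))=172304 / 235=733.21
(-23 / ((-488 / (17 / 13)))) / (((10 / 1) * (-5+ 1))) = -391 / 253760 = -0.00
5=5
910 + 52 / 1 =962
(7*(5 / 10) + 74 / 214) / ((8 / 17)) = 8.17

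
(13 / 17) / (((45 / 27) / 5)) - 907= -15380 / 17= -904.71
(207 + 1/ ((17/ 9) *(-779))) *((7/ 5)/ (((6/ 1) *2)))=1599087/ 66215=24.15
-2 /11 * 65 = -130 /11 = -11.82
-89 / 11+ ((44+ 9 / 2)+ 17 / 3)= 3041 / 66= 46.08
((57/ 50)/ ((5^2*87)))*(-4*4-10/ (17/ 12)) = -0.01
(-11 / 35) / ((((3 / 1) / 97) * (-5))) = 1067 / 525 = 2.03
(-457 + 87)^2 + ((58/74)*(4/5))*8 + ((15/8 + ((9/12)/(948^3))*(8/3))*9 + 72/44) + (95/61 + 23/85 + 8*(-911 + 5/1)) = 12952685551341061643/99883942704480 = 129677.36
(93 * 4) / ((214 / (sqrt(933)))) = 53.10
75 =75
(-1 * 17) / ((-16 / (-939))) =-15963 / 16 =-997.69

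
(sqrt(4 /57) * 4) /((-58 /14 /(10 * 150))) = -28000 * sqrt(57) /551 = -383.66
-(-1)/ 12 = 1/ 12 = 0.08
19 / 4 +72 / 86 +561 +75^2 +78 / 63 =22368485 / 3612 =6192.83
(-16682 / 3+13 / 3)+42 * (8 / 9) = -5519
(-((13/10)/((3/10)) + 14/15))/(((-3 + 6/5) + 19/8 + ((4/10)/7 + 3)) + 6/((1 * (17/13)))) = -75208/117387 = -0.64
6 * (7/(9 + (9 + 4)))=1.91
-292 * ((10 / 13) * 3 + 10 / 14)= -80300 / 91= -882.42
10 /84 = 0.12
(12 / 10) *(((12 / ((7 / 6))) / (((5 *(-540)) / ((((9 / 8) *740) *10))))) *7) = -1332 / 5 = -266.40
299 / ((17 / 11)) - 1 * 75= 118.47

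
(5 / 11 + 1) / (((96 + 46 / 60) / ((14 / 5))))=1344 / 31933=0.04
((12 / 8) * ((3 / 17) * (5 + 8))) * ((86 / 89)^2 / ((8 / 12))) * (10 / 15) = 432666 / 134657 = 3.21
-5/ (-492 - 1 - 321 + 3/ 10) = 50/ 8137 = 0.01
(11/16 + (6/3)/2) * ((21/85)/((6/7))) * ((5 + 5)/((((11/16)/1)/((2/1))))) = 2646/187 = 14.15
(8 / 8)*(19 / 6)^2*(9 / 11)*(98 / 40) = 17689 / 880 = 20.10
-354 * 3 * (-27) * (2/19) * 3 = 172044/19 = 9054.95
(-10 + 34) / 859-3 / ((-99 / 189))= 54381 / 9449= 5.76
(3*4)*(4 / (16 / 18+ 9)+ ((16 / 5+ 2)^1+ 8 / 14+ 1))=268236 / 3115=86.11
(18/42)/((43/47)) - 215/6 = -63869/1806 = -35.36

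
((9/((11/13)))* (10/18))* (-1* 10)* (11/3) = -650/3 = -216.67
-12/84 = -1/7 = -0.14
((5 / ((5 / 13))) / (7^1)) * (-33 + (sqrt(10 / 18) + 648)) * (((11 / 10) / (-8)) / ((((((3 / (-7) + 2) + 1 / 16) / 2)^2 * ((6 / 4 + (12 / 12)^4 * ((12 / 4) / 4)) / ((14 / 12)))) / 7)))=-855.08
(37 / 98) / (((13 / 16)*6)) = 148 / 1911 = 0.08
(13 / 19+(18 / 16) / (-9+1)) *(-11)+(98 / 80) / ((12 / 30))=-3547 / 1216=-2.92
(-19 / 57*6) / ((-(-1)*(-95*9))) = 2 / 855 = 0.00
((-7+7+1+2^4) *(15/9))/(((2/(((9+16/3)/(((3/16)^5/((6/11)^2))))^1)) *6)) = 3832545280/88209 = 43448.46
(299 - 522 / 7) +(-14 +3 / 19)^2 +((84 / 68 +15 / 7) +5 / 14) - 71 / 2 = 16507758 / 42959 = 384.27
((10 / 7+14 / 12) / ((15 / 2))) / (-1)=-109 / 315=-0.35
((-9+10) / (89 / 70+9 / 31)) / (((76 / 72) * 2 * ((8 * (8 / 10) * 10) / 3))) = 29295 / 2060512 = 0.01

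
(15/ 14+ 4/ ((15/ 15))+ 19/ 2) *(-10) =-1020/ 7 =-145.71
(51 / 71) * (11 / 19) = 561 / 1349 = 0.42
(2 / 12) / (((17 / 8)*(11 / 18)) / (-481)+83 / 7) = 80808 / 5747603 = 0.01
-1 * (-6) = 6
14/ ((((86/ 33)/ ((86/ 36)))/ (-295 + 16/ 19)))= -143451/ 38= -3775.03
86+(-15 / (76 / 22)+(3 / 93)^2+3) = 84.66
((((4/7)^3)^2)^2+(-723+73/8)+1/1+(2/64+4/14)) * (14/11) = -315606516559547/348009506768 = -906.89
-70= -70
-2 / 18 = -1 / 9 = -0.11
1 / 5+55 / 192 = 467 / 960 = 0.49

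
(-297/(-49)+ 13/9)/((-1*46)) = -1655/10143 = -0.16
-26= -26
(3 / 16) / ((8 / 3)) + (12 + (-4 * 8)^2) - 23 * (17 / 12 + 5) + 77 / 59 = 20159129 / 22656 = 889.79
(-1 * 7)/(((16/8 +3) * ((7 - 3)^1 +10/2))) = -7/45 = -0.16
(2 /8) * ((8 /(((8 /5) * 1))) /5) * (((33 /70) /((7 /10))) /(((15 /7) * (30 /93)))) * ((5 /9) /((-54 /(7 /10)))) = -341 /194400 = -0.00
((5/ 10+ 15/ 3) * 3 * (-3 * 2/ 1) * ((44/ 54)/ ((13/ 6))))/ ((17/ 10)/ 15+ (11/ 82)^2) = -244081200/ 860977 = -283.49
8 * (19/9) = 152/9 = 16.89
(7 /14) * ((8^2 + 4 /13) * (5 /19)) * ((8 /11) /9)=80 /117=0.68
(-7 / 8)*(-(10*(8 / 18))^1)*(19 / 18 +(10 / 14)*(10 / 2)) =2915 / 162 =17.99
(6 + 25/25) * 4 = 28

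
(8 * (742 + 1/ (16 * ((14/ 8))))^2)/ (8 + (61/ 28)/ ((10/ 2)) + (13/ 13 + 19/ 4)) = 2158418645/ 6951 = 310519.15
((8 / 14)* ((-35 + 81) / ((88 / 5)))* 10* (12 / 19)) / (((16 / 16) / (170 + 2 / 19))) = 44601600 / 27797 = 1604.55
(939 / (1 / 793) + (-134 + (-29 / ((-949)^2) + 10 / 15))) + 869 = 2013823088801 / 2701803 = 745362.67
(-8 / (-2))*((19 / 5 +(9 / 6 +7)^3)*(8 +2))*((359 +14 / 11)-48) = 7718445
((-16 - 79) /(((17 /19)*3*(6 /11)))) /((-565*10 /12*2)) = 3971 /57630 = 0.07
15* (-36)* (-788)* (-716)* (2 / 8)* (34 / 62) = -1294857360 / 31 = -41769592.26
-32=-32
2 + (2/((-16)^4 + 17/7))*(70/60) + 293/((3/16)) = 2153461735/1376307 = 1564.67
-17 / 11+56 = 599 / 11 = 54.45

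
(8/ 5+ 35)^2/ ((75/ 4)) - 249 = -110973/ 625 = -177.56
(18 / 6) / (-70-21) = -3 / 91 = -0.03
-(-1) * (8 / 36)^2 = 4 / 81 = 0.05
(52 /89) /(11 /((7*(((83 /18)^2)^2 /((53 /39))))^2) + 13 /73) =70800076574607540785716 /21579721201641385460189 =3.28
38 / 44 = 19 / 22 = 0.86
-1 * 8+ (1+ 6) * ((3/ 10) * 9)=109/ 10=10.90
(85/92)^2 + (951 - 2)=8039561/8464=949.85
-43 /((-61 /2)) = 86 /61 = 1.41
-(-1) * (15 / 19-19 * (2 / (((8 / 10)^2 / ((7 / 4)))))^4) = -338562786985 / 19922944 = -16993.61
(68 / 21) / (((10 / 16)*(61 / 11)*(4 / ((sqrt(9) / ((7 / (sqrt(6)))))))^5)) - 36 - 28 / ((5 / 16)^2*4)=-107.68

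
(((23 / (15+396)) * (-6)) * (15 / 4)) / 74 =-345 / 20276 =-0.02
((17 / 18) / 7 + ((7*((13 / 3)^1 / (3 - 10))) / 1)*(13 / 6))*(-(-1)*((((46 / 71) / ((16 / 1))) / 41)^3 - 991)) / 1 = 810767398493780695 / 88408621167104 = 9170.68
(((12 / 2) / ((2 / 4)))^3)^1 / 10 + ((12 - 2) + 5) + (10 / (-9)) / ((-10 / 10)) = 8501 / 45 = 188.91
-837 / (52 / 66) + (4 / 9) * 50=-243389 / 234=-1040.12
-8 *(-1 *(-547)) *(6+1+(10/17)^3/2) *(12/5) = -1832196192/24565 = -74585.64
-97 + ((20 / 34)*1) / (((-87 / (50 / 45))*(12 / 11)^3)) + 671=3300668773 / 5750352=573.99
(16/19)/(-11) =-16/209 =-0.08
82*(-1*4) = -328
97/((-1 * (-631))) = 97/631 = 0.15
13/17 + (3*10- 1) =506/17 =29.76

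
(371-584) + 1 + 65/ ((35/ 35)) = -147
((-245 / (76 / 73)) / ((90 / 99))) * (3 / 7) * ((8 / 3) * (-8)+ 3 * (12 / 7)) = 68255 / 38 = 1796.18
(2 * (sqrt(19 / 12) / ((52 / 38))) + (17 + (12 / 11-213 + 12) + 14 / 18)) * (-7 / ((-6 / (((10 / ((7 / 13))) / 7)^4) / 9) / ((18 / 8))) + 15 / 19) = -5797470860285 / 27176919 + 6109031465 * sqrt(57) / 21412118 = -211169.31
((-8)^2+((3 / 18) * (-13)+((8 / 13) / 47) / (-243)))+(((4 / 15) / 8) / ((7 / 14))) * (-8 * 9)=84679021 / 1484730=57.03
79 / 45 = 1.76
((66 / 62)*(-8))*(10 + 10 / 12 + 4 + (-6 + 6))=-3916 / 31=-126.32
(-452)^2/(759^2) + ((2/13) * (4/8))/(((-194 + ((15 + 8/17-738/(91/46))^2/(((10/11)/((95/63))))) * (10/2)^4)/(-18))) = 8166579142318091083172/23027504196926132140149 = 0.35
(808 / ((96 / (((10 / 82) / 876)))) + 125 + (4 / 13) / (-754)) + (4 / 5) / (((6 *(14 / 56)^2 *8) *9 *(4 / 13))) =3963622393459 / 31684376880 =125.10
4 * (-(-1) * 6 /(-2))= -12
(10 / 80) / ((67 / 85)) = 85 / 536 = 0.16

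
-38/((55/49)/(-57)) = 106134/55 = 1929.71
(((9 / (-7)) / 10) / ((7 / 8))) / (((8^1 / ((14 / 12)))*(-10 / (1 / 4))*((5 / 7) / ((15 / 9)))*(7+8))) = 1 / 12000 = 0.00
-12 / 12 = -1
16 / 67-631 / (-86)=7.58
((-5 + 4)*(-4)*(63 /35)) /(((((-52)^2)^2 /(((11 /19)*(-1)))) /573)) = -56727 /173650880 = -0.00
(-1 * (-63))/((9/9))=63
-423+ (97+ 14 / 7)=-324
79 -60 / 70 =547 / 7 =78.14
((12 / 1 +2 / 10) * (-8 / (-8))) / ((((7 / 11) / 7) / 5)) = 671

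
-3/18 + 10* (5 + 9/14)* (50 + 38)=208553/42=4965.55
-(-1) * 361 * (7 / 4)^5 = 6067327 / 1024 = 5925.12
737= 737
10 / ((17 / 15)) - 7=31 / 17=1.82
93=93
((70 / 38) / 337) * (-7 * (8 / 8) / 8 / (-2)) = 245 / 102448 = 0.00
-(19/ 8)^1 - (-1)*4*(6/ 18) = -1.04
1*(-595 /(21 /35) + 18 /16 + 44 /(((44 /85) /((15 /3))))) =-13573 /24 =-565.54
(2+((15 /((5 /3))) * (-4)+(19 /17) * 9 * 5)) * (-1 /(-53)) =277 /901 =0.31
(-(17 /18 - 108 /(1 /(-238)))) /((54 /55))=-25447895 /972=-26180.96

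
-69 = -69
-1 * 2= -2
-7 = -7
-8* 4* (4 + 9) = -416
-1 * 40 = -40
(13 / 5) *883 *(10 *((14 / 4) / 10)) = 80353 / 10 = 8035.30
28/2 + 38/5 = 108/5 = 21.60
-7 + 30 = 23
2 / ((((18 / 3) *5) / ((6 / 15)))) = 2 / 75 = 0.03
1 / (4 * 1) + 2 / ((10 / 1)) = 9 / 20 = 0.45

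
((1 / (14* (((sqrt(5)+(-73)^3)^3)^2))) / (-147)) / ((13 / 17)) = -306873350497577779841973278651919 / 1673826573067738105008831802188978248951444190058969635054773402206592 - 443724206367204490561222393* sqrt(5) / 156921241225100447344577981455216710839197892818028403286385006456868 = -0.00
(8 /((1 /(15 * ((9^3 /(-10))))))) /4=-2187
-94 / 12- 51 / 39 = -713 / 78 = -9.14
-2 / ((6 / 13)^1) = -13 / 3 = -4.33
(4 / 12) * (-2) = -2 / 3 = -0.67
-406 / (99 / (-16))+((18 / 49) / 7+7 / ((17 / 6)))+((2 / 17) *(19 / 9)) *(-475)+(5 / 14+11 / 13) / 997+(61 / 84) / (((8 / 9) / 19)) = -8214882670705 / 239423472288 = -34.31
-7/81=-0.09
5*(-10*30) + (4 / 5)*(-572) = -9788 / 5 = -1957.60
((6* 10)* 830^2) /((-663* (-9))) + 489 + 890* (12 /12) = 16520831 /1989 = 8306.10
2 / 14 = 1 / 7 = 0.14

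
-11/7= -1.57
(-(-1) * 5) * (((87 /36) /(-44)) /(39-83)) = 145 /23232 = 0.01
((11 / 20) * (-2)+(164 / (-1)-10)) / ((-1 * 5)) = 1751 / 50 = 35.02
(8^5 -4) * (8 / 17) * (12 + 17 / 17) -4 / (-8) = 6814929 / 34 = 200439.09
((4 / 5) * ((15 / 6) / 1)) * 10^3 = 2000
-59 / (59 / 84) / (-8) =21 / 2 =10.50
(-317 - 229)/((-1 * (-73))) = -546/73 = -7.48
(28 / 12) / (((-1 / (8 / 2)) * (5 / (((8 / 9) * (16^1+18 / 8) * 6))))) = -8176 / 45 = -181.69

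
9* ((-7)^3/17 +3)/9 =-292/17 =-17.18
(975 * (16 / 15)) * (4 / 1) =4160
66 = 66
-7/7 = -1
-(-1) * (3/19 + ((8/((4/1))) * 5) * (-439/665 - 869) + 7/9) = -10408712/1197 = -8695.67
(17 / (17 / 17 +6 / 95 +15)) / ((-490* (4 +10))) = -323 / 2093672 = -0.00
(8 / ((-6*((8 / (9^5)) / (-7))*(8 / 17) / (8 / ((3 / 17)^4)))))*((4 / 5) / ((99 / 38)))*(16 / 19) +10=17174590822 / 55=312265287.67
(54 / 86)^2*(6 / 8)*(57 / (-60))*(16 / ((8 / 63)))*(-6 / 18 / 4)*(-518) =-226006767 / 147920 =-1527.90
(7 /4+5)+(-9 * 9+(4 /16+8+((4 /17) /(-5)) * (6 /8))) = -5613 /85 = -66.04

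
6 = 6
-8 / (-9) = 8 / 9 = 0.89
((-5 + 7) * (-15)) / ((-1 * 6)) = 5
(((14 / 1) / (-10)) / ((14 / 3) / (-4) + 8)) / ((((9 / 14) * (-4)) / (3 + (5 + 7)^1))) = 49 / 41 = 1.20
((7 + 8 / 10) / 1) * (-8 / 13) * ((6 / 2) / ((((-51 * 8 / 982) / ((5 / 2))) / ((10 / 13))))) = 14730 / 221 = 66.65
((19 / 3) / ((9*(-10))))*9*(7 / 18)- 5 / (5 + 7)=-179 / 270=-0.66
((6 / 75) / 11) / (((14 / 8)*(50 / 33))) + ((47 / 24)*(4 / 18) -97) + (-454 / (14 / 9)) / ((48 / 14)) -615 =-752869283 / 945000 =-796.69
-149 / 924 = -0.16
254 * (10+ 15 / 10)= 2921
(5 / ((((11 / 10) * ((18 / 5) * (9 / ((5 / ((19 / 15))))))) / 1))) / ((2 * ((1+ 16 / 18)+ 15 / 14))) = 0.09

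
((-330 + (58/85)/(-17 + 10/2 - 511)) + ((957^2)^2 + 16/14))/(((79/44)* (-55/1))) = -1044062258496293476/122918075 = -8493968511.11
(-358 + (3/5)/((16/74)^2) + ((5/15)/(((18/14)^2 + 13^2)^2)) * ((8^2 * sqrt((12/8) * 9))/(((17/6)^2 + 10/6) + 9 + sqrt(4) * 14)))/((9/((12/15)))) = -110453/3600 + 307328 * sqrt(6)/146925796205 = -30.68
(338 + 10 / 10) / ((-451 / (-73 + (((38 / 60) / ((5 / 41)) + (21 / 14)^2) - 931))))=33783271 / 45100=749.07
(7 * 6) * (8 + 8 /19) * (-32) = -215040 /19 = -11317.89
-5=-5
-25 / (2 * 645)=-5 / 258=-0.02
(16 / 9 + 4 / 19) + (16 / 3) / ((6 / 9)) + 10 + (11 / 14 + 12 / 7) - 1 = 7349 / 342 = 21.49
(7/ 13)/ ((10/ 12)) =42/ 65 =0.65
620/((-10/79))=-4898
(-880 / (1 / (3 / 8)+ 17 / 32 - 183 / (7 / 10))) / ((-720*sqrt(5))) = -2464*sqrt(5) / 2602965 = -0.00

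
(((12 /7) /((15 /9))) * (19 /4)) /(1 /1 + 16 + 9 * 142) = 171 /45325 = 0.00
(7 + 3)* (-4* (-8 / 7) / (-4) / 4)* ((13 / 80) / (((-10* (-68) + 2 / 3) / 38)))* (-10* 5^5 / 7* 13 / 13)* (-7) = -11578125 / 14294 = -810.00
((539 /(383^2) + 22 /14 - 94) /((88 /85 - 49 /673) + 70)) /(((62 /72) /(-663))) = 129578987535449400 /129217130355817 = 1002.80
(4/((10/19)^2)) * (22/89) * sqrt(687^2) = 5456154/2225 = 2452.20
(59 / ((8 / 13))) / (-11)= -767 / 88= -8.72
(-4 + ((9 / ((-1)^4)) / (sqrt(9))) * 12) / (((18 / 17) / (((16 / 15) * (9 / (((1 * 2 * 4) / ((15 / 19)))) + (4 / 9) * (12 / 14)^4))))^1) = 24884192 / 684285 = 36.37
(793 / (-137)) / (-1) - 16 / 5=1773 / 685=2.59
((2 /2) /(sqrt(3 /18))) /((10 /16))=8 * sqrt(6) /5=3.92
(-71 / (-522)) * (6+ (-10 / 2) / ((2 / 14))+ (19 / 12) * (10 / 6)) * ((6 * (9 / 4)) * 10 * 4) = -336895 / 174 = -1936.18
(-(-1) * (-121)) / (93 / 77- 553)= 9317 / 42488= 0.22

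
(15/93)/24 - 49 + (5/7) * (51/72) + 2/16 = -83957/1736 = -48.36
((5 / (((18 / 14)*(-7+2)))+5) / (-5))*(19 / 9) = -722 / 405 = -1.78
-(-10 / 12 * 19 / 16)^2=-9025 / 9216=-0.98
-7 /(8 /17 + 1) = -119 /25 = -4.76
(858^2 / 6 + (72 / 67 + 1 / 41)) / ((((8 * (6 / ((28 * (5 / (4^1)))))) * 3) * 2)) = 11796520295 / 791136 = 14910.86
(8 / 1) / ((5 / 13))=104 / 5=20.80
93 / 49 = 1.90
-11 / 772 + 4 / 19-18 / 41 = -145985 / 601388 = -0.24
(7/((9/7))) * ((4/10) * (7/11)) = 686/495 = 1.39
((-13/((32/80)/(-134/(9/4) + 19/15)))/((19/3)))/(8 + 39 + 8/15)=170495/27094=6.29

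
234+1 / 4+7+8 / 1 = 997 / 4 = 249.25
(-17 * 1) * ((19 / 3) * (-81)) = 8721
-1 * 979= -979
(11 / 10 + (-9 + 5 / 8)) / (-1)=291 / 40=7.28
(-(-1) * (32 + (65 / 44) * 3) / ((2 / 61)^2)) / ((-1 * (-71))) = 5964763 / 12496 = 477.33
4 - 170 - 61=-227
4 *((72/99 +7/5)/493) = 468/27115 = 0.02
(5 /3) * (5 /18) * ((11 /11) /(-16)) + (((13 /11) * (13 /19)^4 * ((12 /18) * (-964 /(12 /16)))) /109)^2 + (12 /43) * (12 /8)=12342390857891946346727 /2721263688223170067296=4.54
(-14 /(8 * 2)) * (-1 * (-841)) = -5887 /8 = -735.88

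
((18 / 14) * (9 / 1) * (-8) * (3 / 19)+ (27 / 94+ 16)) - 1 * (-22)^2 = -6030081 / 12502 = -482.33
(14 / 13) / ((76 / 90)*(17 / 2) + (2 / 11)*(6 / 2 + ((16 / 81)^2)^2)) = 33145975170 / 237717296011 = 0.14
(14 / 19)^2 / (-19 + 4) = -196 / 5415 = -0.04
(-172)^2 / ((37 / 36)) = 1065024 / 37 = 28784.43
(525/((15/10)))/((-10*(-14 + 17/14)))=490/179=2.74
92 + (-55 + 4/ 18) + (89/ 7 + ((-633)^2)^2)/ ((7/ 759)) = 7677099430758431/ 441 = 17408388731878.53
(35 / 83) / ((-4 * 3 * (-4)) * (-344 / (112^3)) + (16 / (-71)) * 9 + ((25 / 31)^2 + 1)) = -26211620960 / 24214513541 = -1.08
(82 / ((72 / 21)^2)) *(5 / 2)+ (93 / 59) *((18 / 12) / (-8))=582611 / 33984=17.14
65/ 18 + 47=911/ 18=50.61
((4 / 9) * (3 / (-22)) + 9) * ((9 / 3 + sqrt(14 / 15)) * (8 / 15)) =472 * sqrt(210) / 1485 + 472 / 33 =18.91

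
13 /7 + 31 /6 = 295 /42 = 7.02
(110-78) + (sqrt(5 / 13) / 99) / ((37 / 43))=43*sqrt(65) / 47619 + 32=32.01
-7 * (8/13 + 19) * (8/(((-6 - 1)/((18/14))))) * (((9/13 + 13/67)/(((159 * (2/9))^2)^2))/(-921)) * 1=-23918490/192000076264087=-0.00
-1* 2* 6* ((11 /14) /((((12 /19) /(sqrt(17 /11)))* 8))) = -19* sqrt(187) /112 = -2.32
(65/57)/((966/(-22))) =-715/27531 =-0.03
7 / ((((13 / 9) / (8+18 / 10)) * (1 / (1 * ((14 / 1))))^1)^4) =569785133.94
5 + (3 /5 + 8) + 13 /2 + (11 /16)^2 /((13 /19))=345959 /16640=20.79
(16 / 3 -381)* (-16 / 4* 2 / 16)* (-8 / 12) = -1127 / 9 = -125.22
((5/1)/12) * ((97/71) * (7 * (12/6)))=3395/426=7.97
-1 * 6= -6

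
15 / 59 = 0.25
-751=-751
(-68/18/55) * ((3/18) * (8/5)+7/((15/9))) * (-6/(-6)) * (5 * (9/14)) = -1139/1155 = -0.99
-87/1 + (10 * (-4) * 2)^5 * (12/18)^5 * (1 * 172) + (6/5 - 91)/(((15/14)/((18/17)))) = -7665090578149913/103275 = -74220194414.43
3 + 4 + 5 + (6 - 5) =13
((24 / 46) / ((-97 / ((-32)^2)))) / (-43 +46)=-4096 / 2231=-1.84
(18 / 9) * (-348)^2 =242208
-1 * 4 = -4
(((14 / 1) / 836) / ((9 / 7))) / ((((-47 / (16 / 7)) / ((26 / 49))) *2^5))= -13 / 1237698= -0.00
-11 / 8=-1.38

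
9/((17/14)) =126/17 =7.41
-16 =-16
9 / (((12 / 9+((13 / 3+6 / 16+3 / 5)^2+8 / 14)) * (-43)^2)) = 0.00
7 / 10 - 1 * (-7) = 77 / 10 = 7.70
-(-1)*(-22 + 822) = 800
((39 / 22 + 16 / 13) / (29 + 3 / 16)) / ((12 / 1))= 1718 / 200343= 0.01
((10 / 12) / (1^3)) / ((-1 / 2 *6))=-5 / 18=-0.28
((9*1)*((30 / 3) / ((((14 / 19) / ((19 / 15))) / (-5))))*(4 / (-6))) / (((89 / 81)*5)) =93.87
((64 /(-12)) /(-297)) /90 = 8 /40095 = 0.00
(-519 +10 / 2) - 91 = -605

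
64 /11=5.82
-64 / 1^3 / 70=-32 / 35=-0.91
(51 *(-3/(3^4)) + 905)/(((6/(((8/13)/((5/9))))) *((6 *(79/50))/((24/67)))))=1300480/206427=6.30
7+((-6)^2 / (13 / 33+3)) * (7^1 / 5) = 437 / 20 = 21.85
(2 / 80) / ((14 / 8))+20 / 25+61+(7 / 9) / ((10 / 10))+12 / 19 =756787 / 11970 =63.22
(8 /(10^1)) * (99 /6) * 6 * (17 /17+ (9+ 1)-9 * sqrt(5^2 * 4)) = -6256.80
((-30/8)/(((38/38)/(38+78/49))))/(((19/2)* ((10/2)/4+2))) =-58200/12103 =-4.81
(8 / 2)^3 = 64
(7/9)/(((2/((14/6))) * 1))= 49/54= 0.91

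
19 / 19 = 1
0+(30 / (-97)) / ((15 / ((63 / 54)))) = -7 / 291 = -0.02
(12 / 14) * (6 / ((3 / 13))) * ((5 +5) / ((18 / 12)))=1040 / 7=148.57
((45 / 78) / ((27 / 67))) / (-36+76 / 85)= -28475 / 698256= -0.04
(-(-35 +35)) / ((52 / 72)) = 0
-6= -6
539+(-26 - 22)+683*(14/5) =12017/5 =2403.40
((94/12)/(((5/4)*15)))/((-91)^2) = 94/1863225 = 0.00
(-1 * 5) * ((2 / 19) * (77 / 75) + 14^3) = -3910354 / 285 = -13720.54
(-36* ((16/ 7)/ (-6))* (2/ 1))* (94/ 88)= 2256/ 77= 29.30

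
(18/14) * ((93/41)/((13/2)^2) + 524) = 32680512/48503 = 673.78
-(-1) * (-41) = -41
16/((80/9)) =9/5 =1.80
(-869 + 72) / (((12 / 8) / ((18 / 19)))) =-9564 / 19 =-503.37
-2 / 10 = -1 / 5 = -0.20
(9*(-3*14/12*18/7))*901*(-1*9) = 656829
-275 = -275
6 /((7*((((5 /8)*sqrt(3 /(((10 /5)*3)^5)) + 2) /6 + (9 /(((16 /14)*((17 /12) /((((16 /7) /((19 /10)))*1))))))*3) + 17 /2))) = 108019028238336 /3641443302711641 - 5408415360*sqrt(2) /3641443302711641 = 0.03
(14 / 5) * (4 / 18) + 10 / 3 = 178 / 45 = 3.96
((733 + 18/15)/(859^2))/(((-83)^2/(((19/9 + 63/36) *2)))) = 0.00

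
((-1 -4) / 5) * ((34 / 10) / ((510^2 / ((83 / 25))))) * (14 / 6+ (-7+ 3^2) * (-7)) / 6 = 581 / 6885000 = 0.00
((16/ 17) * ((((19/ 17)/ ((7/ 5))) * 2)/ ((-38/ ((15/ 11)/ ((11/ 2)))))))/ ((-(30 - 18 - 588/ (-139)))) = 6950/ 11504801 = 0.00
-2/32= -1/16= -0.06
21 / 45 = 0.47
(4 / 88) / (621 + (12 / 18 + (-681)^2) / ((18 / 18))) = 3 / 30649256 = 0.00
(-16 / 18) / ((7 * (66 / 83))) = -332 / 2079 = -0.16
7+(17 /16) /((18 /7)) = 2135 /288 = 7.41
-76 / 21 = -3.62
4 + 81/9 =13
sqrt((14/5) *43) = sqrt(3010)/5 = 10.97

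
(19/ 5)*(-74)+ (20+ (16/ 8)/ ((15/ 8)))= -3902/ 15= -260.13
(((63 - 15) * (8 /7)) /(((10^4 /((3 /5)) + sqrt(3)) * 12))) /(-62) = -2400000 /542499994141 + 144 * sqrt(3) /542499994141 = -0.00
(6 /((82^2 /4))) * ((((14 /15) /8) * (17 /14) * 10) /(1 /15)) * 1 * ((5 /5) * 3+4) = 1785 /3362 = 0.53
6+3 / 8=51 / 8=6.38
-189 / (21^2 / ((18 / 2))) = -27 / 7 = -3.86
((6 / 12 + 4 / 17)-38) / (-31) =1267 / 1054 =1.20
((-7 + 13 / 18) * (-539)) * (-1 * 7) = -426349 / 18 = -23686.06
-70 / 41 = -1.71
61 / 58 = 1.05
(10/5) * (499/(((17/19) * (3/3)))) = 18962/17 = 1115.41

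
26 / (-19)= -1.37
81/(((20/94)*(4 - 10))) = -1269/20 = -63.45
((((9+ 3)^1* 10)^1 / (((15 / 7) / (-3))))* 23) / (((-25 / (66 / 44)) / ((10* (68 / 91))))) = 112608 / 65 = 1732.43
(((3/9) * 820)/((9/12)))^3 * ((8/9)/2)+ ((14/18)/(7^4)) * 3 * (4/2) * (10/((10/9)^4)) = 24207260686348907/1125211500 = 21513520.51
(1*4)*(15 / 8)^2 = 14.06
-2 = -2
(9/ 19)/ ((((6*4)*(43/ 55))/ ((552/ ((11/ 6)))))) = 6210/ 817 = 7.60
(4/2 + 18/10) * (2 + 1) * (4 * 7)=1596/5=319.20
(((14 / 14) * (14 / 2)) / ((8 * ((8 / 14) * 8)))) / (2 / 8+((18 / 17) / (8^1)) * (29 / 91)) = 0.66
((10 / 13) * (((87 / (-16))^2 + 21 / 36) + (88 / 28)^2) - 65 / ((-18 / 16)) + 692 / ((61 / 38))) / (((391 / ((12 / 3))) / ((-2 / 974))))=-23261228729 / 2130921610272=-0.01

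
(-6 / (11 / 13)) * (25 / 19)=-1950 / 209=-9.33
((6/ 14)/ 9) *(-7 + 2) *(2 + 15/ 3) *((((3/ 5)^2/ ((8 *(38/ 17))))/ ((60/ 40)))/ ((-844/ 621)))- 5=-3196643/ 641440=-4.98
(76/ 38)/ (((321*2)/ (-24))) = -8/ 107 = -0.07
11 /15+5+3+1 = 146 /15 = 9.73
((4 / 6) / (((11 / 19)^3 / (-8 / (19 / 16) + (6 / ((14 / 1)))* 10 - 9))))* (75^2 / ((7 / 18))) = -37111702500 / 65219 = -569032.07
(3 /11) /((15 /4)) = 4 /55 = 0.07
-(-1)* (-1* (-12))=12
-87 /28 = -3.11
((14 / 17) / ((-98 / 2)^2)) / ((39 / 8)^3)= 1024 / 345889089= 0.00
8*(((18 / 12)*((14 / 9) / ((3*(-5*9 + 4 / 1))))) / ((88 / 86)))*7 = -4214 / 4059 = -1.04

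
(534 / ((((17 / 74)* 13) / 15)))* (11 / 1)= 6520140 / 221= 29502.90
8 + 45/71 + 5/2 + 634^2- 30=57075073/142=401937.13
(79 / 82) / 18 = 79 / 1476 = 0.05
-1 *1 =-1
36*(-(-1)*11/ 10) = 198/ 5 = 39.60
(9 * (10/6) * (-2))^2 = 900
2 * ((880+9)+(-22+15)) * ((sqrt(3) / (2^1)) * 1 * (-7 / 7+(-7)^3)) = -303408 * sqrt(3) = -525518.07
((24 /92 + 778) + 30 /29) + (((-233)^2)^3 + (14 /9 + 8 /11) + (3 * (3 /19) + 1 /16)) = 3211960074754257560995 /20074032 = 160005726540351.11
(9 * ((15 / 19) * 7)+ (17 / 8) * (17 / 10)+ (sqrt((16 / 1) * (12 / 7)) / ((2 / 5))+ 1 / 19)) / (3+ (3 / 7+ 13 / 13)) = 20 * sqrt(21) / 31+ 568197 / 47120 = 15.02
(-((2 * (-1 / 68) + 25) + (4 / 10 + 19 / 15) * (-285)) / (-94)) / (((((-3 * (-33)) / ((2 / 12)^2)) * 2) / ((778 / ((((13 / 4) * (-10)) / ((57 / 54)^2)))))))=15025903 / 838758240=0.02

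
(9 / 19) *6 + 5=149 / 19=7.84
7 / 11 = 0.64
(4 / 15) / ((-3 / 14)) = -1.24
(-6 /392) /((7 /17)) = -51 /1372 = -0.04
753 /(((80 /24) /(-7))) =-15813 /10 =-1581.30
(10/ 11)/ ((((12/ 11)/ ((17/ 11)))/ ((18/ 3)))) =85/ 11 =7.73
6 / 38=3 / 19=0.16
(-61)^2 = 3721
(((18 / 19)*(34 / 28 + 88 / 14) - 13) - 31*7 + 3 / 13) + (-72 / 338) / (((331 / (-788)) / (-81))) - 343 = -644869209 / 1062841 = -606.74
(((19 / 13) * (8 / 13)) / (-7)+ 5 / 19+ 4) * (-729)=-67749615 / 22477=-3014.18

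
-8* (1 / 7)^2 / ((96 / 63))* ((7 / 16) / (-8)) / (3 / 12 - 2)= -3 / 896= -0.00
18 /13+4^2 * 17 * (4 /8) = 1786 /13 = 137.38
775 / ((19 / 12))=9300 / 19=489.47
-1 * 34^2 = -1156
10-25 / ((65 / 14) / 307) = -1643.08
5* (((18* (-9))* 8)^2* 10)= 83980800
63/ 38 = 1.66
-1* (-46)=46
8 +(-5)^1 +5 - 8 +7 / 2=7 / 2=3.50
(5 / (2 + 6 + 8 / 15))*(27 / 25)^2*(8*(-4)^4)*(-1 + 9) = 279936 / 25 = 11197.44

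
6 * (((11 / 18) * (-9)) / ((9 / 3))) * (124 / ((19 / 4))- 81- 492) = 114301 / 19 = 6015.84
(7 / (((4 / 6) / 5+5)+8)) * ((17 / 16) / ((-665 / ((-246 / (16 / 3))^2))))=-6944211 / 3832832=-1.81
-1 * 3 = -3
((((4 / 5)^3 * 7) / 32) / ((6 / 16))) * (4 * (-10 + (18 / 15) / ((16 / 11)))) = -10.96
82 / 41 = 2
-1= -1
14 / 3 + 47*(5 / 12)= 97 / 4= 24.25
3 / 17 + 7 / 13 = 158 / 221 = 0.71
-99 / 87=-33 / 29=-1.14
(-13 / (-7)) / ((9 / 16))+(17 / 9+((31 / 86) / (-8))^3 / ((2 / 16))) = 4436501045 / 854859264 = 5.19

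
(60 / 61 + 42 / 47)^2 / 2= 14482962 / 8219689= 1.76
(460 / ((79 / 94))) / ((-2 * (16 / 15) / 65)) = -5269875 / 316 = -16676.82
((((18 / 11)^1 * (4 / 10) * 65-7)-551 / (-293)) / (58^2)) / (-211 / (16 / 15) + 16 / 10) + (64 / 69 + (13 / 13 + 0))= 5658636870523 / 2935770149499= 1.93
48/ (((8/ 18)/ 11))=1188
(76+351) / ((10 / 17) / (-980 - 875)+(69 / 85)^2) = 648.30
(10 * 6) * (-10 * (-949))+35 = 569435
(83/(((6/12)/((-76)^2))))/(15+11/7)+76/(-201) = 337261324/5829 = 57859.21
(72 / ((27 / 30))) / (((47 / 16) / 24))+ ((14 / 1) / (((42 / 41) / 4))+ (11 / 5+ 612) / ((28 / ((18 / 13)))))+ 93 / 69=2183848127 / 2951130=740.00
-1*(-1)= 1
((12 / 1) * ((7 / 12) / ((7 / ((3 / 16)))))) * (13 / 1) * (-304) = -741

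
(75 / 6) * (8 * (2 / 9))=200 / 9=22.22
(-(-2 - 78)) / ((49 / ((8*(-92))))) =-58880 / 49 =-1201.63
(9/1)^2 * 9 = 729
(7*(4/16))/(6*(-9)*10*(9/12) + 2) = -7/1612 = -0.00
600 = 600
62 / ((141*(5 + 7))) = 31 / 846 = 0.04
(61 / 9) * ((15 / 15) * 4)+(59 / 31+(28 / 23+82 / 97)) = 31.08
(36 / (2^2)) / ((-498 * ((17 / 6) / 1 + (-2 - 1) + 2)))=-9 / 913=-0.01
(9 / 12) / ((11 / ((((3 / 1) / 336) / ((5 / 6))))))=9 / 12320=0.00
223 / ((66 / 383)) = 85409 / 66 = 1294.08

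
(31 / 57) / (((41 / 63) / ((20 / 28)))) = 465 / 779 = 0.60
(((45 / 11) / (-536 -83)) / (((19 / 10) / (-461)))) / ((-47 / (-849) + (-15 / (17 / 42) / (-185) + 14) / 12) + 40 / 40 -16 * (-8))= 110782656450 / 8997780347281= 0.01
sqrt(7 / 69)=sqrt(483) / 69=0.32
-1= -1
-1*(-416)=416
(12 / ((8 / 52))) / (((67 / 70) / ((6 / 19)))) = 32760 / 1273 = 25.73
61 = 61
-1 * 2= -2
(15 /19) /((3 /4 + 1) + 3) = 60 /361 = 0.17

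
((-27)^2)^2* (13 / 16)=6908733 / 16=431795.81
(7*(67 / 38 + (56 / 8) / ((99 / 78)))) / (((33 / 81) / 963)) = 553725963 / 4598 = 120427.57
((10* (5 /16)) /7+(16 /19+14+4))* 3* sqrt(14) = 61569* sqrt(14) /1064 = 216.51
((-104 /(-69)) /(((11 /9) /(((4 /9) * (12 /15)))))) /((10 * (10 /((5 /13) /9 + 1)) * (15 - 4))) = 3904 /9392625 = 0.00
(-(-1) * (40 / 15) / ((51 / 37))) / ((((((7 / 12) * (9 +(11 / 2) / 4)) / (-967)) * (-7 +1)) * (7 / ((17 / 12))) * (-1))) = -1144928 / 109809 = -10.43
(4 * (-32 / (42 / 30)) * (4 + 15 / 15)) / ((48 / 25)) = -5000 / 21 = -238.10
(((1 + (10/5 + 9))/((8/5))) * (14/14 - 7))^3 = -91125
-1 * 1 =-1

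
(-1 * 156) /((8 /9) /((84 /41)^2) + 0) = -1238328 /1681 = -736.66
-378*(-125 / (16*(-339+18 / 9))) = -23625 / 2696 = -8.76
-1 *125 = -125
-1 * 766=-766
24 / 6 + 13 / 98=405 / 98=4.13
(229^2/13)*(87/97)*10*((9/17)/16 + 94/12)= 48809722955/171496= 284611.44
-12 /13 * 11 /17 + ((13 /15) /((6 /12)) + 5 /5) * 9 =26523 /1105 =24.00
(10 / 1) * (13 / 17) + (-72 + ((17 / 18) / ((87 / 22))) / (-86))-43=-122895029 / 1144746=-107.36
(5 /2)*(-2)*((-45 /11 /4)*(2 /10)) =45 /44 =1.02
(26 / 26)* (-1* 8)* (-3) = 24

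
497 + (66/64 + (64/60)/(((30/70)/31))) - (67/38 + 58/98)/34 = 13107434863/22790880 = 575.12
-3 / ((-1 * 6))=1 / 2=0.50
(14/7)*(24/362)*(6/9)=0.09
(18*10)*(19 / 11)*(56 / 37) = 191520 / 407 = 470.57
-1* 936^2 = -876096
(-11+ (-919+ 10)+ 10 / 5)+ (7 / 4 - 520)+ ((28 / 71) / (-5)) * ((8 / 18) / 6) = -55066049 / 38340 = -1436.26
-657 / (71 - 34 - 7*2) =-657 / 23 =-28.57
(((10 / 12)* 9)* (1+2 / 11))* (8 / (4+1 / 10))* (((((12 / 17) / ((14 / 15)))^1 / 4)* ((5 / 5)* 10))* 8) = 14040000 / 53669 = 261.60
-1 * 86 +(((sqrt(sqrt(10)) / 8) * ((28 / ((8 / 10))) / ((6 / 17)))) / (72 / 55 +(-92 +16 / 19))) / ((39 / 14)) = -86 - 4352425 * 10^(1 / 4) / 87882912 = -86.09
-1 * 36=-36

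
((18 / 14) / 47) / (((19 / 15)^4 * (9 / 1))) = 50625 / 42875609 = 0.00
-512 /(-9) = 512 /9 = 56.89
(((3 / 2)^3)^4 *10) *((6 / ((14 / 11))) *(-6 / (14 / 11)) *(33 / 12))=-31830658695 / 401408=-79297.52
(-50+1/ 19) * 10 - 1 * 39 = -10231/ 19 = -538.47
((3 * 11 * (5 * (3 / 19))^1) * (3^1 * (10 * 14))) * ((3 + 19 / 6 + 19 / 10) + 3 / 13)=90791.42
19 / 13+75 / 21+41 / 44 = 23883 / 4004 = 5.96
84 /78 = 14 /13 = 1.08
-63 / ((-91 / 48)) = 432 / 13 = 33.23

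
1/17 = 0.06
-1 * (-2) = 2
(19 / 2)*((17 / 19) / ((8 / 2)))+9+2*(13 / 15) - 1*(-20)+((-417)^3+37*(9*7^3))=-8687695337 / 120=-72397461.14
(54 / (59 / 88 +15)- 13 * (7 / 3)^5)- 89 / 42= -601708879 / 670194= -897.81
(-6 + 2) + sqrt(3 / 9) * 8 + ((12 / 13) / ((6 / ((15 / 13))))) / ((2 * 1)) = -661 / 169 + 8 * sqrt(3) / 3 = 0.71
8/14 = 4/7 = 0.57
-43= -43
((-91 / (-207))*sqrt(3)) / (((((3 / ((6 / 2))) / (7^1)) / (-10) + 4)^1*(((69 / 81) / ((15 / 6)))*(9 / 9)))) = 15925*sqrt(3) / 49197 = 0.56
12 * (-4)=-48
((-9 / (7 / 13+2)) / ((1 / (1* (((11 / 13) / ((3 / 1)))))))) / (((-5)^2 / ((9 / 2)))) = -9 / 50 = -0.18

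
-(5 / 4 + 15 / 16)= -35 / 16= -2.19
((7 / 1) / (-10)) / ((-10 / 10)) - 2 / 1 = -13 / 10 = -1.30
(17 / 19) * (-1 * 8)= -136 / 19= -7.16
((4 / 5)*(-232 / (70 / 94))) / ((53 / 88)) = -3838208 / 9275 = -413.82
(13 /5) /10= 0.26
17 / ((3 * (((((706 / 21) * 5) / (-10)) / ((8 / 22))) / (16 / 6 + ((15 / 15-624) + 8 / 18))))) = 2655604 / 34947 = 75.99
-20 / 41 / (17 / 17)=-20 / 41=-0.49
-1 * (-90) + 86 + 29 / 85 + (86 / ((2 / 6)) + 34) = 39809 / 85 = 468.34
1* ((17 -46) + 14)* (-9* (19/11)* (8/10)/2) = 1026/11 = 93.27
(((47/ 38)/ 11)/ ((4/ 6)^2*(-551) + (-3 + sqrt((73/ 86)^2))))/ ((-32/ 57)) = 54567/ 67305568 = 0.00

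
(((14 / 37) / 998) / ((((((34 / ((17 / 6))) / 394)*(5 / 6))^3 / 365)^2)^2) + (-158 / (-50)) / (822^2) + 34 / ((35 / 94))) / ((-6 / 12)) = -188344041679852585914826200.00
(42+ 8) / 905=10 / 181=0.06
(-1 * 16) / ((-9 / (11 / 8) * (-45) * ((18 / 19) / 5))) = -209 / 729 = -0.29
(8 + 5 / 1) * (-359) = -4667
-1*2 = -2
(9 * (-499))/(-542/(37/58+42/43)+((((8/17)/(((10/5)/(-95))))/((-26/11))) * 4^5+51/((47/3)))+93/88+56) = -16530937672392/34632232775749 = -0.48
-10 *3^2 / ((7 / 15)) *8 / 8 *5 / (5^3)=-54 / 7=-7.71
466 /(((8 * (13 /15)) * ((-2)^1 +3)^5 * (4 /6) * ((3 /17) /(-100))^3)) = -715455625000 /39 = -18345016025.64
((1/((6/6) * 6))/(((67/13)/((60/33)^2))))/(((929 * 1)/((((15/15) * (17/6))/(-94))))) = -11050/3185783469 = -0.00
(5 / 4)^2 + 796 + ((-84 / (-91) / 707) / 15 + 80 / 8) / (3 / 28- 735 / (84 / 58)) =797.54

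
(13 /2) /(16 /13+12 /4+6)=169 /266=0.64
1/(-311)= -1/311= -0.00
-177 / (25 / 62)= -10974 / 25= -438.96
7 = 7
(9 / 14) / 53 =9 / 742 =0.01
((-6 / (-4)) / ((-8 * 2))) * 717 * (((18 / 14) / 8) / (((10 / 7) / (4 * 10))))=-302.48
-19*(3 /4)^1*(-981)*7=391419 /4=97854.75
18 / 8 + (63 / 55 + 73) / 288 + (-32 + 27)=-19741 / 7920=-2.49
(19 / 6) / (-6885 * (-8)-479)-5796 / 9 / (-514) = 105494015 / 84194742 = 1.25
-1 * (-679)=679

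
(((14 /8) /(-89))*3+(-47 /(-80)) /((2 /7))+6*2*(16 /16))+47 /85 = 3522313 /242080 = 14.55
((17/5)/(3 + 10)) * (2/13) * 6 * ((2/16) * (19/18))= 323/10140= 0.03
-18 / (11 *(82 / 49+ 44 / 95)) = -41895 / 54703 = -0.77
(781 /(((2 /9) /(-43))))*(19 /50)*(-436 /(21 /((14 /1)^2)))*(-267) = -62395048568.16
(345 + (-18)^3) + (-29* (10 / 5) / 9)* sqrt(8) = -5487-116* sqrt(2) / 9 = -5505.23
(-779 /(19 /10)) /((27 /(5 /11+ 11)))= -5740 /33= -173.94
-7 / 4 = -1.75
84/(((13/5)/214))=89880/13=6913.85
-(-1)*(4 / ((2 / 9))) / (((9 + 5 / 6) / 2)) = 216 / 59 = 3.66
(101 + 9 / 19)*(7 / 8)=1687 / 19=88.79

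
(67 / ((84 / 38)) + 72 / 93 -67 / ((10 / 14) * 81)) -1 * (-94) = 21782419 / 175770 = 123.93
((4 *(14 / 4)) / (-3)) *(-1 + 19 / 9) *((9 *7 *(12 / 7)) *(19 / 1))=-10640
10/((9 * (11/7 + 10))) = 0.10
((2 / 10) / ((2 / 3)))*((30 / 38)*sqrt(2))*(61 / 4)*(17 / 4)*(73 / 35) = 681309*sqrt(2) / 21280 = 45.28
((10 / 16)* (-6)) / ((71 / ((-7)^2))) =-735 / 284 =-2.59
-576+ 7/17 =-575.59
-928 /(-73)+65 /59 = 59497 /4307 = 13.81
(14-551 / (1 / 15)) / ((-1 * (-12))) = -8251 / 12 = -687.58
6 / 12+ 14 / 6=2.83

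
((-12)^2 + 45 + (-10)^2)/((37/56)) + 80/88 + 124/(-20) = 879353/2035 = 432.11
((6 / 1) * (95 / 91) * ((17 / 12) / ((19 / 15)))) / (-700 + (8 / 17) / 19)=-0.01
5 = 5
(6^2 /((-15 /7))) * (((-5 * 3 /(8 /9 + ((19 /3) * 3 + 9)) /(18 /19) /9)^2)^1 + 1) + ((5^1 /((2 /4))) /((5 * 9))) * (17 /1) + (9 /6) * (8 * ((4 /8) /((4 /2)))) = -245417 /24336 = -10.08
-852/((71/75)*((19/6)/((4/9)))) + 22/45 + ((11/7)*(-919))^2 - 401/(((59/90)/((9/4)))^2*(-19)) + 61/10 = 1216671576661591/583345980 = 2085677.49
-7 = -7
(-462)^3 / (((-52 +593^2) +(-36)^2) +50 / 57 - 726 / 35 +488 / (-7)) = -196729200360 / 703842823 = -279.51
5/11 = 0.45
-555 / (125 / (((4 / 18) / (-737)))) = 0.00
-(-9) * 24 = 216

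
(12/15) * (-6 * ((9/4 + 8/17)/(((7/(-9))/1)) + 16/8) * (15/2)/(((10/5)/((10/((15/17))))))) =2139/7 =305.57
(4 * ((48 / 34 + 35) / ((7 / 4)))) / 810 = 4952 / 48195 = 0.10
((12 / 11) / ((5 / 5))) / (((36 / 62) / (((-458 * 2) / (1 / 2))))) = -113584 / 33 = -3441.94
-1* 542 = -542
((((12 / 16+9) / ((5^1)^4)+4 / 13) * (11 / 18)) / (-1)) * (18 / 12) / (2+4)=-115577 / 2340000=-0.05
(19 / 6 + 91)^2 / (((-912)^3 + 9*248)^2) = 319225 / 20714238625122130176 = 0.00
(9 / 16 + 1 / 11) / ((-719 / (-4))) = 115 / 31636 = 0.00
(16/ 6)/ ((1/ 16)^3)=32768/ 3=10922.67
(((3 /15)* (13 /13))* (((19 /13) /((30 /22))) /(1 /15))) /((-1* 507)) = -209 /32955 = -0.01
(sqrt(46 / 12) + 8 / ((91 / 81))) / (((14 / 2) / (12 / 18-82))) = -52704 / 637-122* sqrt(138) / 63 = -105.49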